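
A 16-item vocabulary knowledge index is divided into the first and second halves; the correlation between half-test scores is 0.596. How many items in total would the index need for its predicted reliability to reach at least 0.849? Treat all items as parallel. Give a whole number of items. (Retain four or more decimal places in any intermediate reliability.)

r_full = 2(0.596)/(1 + 0.596) = 0.7469
n = r_tgt(1 − r_full) / [r_full(1 − r_tgt)] = 0.849 × 0.2531 / (0.7469 × 0.151) ≈ 1.9053
Required items = 1.9053 × 16 = 30.48, so 31 items.

31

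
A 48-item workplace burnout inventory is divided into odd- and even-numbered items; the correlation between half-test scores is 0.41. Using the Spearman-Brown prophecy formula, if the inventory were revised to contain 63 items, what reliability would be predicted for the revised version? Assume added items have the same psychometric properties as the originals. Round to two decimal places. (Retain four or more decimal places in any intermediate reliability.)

First correct the split-half correlation to full-test reliability: r_full = 2 × 0.41 / (1 + 0.41) ≈ 0.5816
Then adjust to 63 items: n = 63/48 = 1.3125
r_new = n·r_full / (1 + (n − 1)·r_full) = 0.7633 / 1.1818 ≈ 0.6459

0.65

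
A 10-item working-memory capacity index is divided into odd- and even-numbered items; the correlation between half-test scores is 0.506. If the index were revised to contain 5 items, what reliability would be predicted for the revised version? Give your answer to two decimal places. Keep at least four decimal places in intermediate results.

0.51

Spearman-Brown correction (n = 2): r_full = 2·0.506/(1 + 0.506) = 0.6720
Then adjust to 5 items: n = 5/10 = 0.5000
r_new = n·r_full / (1 + (n − 1)·r_full) = 0.3360 / 0.6640 ≈ 0.5060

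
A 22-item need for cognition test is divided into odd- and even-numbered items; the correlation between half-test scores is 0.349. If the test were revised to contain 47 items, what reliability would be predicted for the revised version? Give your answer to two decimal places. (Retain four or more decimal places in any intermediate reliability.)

0.70

Full-test reliability from the split-half r: r_full = 2(0.349)/(1 + 0.349) = 0.5174
Length factor from 22 to 47 items: n = 47/22 = 2.1364
r_new = n·r_full / (1 + (n − 1)·r_full) = 1.1054 / 1.5880 ≈ 0.6961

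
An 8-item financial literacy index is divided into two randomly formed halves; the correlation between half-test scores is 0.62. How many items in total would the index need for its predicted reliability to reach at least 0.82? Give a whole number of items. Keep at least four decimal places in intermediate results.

12

r_full = 2(0.62)/(1 + 0.62) = 0.7654
n = r_tgt(1 − r_full) / [r_full(1 − r_tgt)] = 0.82 × 0.2346 / (0.7654 × 0.18) ≈ 1.3963
Items = 1.3963 × 8 ≈ 11.17 → 12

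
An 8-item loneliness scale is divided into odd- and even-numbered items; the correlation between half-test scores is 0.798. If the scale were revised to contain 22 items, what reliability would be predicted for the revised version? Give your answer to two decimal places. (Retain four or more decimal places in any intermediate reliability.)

First correct the split-half correlation to full-test reliability: r_full = 2 × 0.798 / (1 + 0.798) ≈ 0.8877
Then adjust to 22 items: n = 22/8 = 2.7500
r_new = n·r_full / (1 + (n − 1)·r_full) = 2.4412 / 2.5535 ≈ 0.9560

0.96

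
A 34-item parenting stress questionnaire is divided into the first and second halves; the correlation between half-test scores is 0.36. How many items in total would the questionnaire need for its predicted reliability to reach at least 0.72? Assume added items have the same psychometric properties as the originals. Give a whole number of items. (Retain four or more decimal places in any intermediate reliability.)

78

r_full = 2(0.36)/(1 + 0.36) = 0.5294
Solve Spearman-Brown for n: n = 0.72(1 − 0.5294) / [0.5294(1 − 0.72)] = 2.2858
Items = 2.2858 × 34 ≈ 77.72 → 78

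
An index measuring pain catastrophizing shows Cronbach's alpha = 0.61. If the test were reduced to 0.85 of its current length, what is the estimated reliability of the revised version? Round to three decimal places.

Spearman-Brown: r_new = n·r / (1 + (n − 1)·r)
r_new = (0.85 × 0.61) / (1 + (0.85 − 1) × 0.61)
     = 0.5185 / 0.9085 = 0.5707

0.571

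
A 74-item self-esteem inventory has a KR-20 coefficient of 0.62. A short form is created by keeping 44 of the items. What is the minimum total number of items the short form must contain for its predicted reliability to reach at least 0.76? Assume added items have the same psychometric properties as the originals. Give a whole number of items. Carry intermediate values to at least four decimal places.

144

Short-form reliability: n = 44/74 = 0.5946; r_44 = n·r/(1+(n−1)r) ≈ 0.4924
Length factor from the short form to reach 0.76: n' = 0.76(1 − 0.4924) / [0.4924(1 − 0.76)] ≈ 3.2644
Items = 3.2644 × 44 ≈ 143.63 → 144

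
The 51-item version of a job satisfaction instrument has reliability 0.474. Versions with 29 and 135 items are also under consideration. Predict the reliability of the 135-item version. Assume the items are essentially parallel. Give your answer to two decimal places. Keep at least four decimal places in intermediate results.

0.70

Only the ratio of lengths matters: n = 135/51 = 2.6471
r_{135} = n·r / (1 + (n − 1)·r) = 1.2547 / 1.7807 ≈ 0.7046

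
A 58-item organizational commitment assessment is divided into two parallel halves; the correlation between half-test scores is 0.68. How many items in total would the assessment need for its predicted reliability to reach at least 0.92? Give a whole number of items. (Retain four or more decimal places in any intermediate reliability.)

r_full = 2(0.68)/(1 + 0.68) = 0.8095
n = r_tgt(1 − r_full) / [r_full(1 − r_tgt)] = 0.92 × 0.1905 / (0.8095 × 0.08) ≈ 2.7063
Required items = 2.7063 × 58 = 156.97, so 157 items.

157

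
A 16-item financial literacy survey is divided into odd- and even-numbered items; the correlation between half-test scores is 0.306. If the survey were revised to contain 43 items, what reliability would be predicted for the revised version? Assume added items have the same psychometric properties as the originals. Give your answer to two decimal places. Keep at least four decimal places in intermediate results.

0.70

Full-test reliability from the split-half r: r_full = 2(0.306)/(1 + 0.306) = 0.4686
Length factor from 16 to 43 items: n = 43/16 = 2.6875
r_new = n·r_full / (1 + (n − 1)·r_full) = 1.2594 / 1.7908 ≈ 0.7033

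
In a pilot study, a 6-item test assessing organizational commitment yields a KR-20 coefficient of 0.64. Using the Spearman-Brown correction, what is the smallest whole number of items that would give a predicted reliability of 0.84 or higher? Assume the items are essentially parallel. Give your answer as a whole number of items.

Invert Spearman-Brown to solve for n:
n = r_target (1 − r_old) / [ r_old (1 − r_target) ]
n = 0.84 × (1 − 0.64) / [ 0.64 × (1 − 0.84) ]
  = 0.3024 / 0.1024 = 2.9531
So the test needs 2.9531 × 6 ≈ 17.72 items; rounding up, 18.

18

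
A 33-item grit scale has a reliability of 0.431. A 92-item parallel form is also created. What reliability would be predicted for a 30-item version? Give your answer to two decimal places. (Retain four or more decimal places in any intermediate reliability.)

Only the ratio of lengths matters: n = 30/33 = 0.9091
r_{30} = n·r / (1 + (n − 1)·r) = 0.3918 / 0.9608 ≈ 0.4078

0.41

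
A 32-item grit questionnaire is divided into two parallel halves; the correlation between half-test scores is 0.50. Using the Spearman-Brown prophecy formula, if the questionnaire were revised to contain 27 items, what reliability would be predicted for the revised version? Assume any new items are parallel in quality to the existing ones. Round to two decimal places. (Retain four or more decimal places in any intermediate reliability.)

Full-test reliability from the split-half r: r_full = 2(0.50)/(1 + 0.50) = 0.6667
Then adjust to 27 items: n = 27/32 = 0.8438
r_new = n·r_full / (1 + (n − 1)·r_full) = 0.5626 / 0.8959 ≈ 0.6280

0.63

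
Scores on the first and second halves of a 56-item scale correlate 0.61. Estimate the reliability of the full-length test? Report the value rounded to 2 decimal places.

0.76

Each half is half the length of the full test, so the full test is n = 2 times a half.
r_full = 2r_hh / (1 + r_hh) = 2 × 0.61 / (1 + 0.61)
r_full = 1.2200 / 1.6100 ≈ 0.7578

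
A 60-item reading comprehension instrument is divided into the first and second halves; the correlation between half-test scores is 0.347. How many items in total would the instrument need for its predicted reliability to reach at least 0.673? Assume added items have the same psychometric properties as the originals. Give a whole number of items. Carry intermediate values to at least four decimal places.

r_full = 2(0.347)/(1 + 0.347) = 0.5152
n = r_tgt(1 − r_full) / [r_full(1 − r_tgt)] = 0.673 × 0.4848 / (0.5152 × 0.327) ≈ 1.9367
Items = 1.9367 × 60 ≈ 116.20 → 117

117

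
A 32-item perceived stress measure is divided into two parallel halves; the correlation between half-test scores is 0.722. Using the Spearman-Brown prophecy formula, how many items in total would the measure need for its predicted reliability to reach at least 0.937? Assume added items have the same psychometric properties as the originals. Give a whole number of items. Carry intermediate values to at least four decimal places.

Corrected full-test reliability: r_full = 2 × 0.722 / (1 + 0.722) ≈ 0.8386
n = r_tgt(1 − r_full) / [r_full(1 − r_tgt)] = 0.937 × 0.1614 / (0.8386 × 0.063) ≈ 2.8625
Items = 2.8625 × 32 ≈ 91.60 → 92

92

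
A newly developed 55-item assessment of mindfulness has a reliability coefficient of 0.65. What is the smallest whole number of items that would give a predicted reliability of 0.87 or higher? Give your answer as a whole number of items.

n = 0.87 × (1 − 0.65) / [ 0.65 × (1 − 0.87) ]
  = 0.3045 / 0.0845 = 3.6036
So the test needs 3.6036 × 55 ≈ 198.20 items; rounding up, 199.

199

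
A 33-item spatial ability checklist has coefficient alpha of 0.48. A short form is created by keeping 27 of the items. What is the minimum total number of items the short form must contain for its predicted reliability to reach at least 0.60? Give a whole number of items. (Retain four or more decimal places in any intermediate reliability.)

54

Short-form reliability: n = 27/33 = 0.8182; r_27 = n·r/(1+(n−1)r) ≈ 0.4303
Length factor from the short form to reach 0.60: n' = 0.60(1 − 0.4303) / [0.4303(1 − 0.60)] ≈ 1.9859
Items = 1.9859 × 27 ≈ 53.62 → 54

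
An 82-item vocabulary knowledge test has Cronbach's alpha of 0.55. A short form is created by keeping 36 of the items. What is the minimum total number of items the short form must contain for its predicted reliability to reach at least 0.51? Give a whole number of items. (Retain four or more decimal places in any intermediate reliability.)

70

Short-form reliability: n = 36/82 = 0.4390; r_36 = n·r/(1+(n−1)r) ≈ 0.3492
Length factor from the short form to reach 0.51: n' = 0.51(1 − 0.3492) / [0.3492(1 − 0.51)] ≈ 1.9398
Items = 1.9398 × 36 ≈ 69.83 → 70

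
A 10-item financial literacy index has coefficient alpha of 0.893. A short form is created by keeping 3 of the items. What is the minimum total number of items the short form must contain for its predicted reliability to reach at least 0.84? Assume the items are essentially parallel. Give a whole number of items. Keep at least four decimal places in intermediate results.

7

First, r for the 3-item form: n = 3/10 = 0.3000, so r_3 = 0.3000·0.893/(1 + (0.3000 − 1)·0.893) = 0.7146
Then solve for n' with r_old = 0.7146, r_target = 0.84: n' = 0.84(1 − 0.7146)/[0.7146(1 − 0.84)] = 2.0968
Total items = 2.0968 × 3 = 6.29, rounded up to 7.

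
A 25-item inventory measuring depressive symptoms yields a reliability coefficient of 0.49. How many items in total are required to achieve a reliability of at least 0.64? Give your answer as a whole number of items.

n = 0.64(1 − 0.49) / [0.49(1 − 0.64)]
n = 0.3264 / 0.1764 ≈ 1.8503
So the test needs 1.8503 × 25 ≈ 46.26 items; rounding up, 47.

47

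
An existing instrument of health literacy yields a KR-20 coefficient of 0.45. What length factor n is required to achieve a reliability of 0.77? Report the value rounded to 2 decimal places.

Invert Spearman-Brown to solve for n:
n = r_target (1 − r_old) / [ r_old (1 − r_target) ]
n = 0.77 × (1 − 0.45) / [ 0.45 × (1 − 0.77) ]
  = 0.4235 / 0.1035 = 4.0918

4.09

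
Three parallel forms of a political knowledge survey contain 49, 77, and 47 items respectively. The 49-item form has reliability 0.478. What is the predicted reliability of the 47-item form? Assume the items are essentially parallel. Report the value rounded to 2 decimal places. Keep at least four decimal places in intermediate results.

Only the ratio of lengths matters: n = 47/49 = 0.9592
r_{47} = n·r / (1 + (n − 1)·r) = 0.4585 / 0.9805 ≈ 0.4676

0.47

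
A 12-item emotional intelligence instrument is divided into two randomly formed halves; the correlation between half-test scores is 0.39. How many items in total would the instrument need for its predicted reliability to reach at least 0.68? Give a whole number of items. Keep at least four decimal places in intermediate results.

r_full = 2(0.39)/(1 + 0.39) = 0.5612
Solve Spearman-Brown for n: n = 0.68(1 − 0.5612) / [0.5612(1 − 0.68)] = 1.6615
Required items = 1.6615 × 12 = 19.94, so 20 items.

20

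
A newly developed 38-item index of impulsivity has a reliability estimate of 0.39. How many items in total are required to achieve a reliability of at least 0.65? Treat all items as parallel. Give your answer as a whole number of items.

Spearman-Brown solved for the length factor n:
n = r*(1 − r) / [ r (1 − r*) ]
n = 0.65(1 − 0.39) / [0.39(1 − 0.65)]
  = 0.3965 / 0.1365 = 2.9048
Items needed = n × 38 = 2.9048 × 38 ≈ 110.38 → round up to 111

111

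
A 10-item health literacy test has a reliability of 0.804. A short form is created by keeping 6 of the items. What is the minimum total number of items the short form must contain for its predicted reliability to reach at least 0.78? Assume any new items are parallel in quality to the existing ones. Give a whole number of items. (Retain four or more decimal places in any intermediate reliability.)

9

Short-form reliability: n = 6/10 = 0.6000; r_6 = n·r/(1+(n−1)r) ≈ 0.7111
Then solve for n' with r_old = 0.7111, r_target = 0.78: n' = 0.78(1 − 0.7111)/[0.7111(1 − 0.78)] = 1.4404
Items = 1.4404 × 6 ≈ 8.64 → 9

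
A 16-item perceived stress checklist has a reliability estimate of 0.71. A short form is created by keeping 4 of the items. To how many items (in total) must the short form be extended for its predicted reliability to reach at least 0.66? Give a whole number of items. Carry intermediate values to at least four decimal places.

13

Short-form reliability: n = 4/16 = 0.2500; r_4 = n·r/(1+(n−1)r) ≈ 0.3797
Then solve for n' with r_old = 0.3797, r_target = 0.66: n' = 0.66(1 − 0.3797)/[0.3797(1 − 0.66)] = 3.1712
Total items = 3.1712 × 4 = 12.68, rounded up to 13.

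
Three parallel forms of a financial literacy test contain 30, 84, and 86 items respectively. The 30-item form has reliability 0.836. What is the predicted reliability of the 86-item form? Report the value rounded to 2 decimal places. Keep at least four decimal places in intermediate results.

Only the ratio of lengths matters: n = 86/30 = 2.8667
r_{86} = n·r / (1 + (n − 1)·r) = 2.3966 / 2.5606 ≈ 0.9360

0.94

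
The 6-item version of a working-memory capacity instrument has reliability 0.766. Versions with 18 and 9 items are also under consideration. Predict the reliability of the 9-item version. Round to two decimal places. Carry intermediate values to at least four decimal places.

0.83

Only the ratio of lengths matters: n = 9/6 = 1.5000
r_{9} = n·r / (1 + (n − 1)·r) = 1.1490 / 1.3830 ≈ 0.8308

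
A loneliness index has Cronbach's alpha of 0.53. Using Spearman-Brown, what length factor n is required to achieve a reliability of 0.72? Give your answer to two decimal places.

2.28

n = [0.72 × 0.47] / [0.53 × 0.28]
n = 0.3384 / 0.1484 ≈ 2.2803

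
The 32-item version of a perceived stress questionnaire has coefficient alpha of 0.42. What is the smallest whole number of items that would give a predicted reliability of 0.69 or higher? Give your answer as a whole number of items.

99

Rearranging the Spearman-Brown formula for n,
n = r*(1 − r) / [ r (1 − r*) ]
n = [0.69 × 0.58] / [0.42 × 0.31]
n = 0.4002 / 0.1302 ≈ 3.0737
3.0737 × 32 = 98.36 → 99 items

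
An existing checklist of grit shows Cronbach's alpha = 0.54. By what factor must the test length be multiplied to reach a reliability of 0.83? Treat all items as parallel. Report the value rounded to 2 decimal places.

4.16

n = [0.83 × 0.46] / [0.54 × 0.17]
  = 0.3818 / 0.0918 = 4.1590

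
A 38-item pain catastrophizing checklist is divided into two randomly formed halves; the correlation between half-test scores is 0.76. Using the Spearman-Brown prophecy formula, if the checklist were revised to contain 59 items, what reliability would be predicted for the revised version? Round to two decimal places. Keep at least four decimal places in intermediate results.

Full-test reliability from the split-half r: r_full = 2(0.76)/(1 + 0.76) = 0.8636
Length factor from 38 to 59 items: n = 59/38 = 1.5526
r_new = n·r_full / (1 + (n − 1)·r_full) = 1.3408 / 1.4772 ≈ 0.9077

0.91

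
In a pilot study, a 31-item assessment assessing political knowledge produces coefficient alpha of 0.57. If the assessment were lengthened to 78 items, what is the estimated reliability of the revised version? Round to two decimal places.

0.77

n = 78/31 = 2.5161
Apply the Spearman-Brown prophecy formula, r' = nr / [1 + (n − 1)r]:
r_new = 2.5161·0.57 / [1 + (2.5161 − 1)·0.57]
     = 1.4342 / 1.8642 = 0.7693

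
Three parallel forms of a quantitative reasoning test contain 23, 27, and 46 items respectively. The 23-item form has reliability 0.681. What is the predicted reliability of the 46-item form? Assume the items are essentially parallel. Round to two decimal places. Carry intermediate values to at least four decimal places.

Only the ratio of lengths matters: n = 46/23 = 2.0000
r_{46} = n·r / (1 + (n − 1)·r) = 1.3620 / 1.6810 ≈ 0.8102

0.81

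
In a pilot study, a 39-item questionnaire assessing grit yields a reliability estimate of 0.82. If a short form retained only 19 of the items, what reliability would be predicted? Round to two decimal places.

n = 19/39 = 0.4872
By Spearman-Brown, r_new = n r / (1 + (n − 1) r).
r_new = 0.4872·0.82 / [1 + (0.4872 − 1)·0.82]
r_new = 0.3995 / 0.5795 ≈ 0.6894

0.69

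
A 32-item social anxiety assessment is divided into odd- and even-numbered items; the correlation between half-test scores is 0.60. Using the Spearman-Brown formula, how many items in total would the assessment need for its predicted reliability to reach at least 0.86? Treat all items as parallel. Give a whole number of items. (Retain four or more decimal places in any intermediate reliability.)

66

Corrected full-test reliability: r_full = 2 × 0.60 / (1 + 0.60) ≈ 0.7500
Solve Spearman-Brown for n: n = 0.86(1 − 0.7500) / [0.7500(1 − 0.86)] = 2.0476
Items = 2.0476 × 32 ≈ 65.52 → 66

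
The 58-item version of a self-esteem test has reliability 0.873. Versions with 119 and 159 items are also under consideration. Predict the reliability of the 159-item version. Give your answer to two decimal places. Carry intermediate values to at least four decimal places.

0.95

Only the ratio of lengths matters: n = 159/58 = 2.7414
r_{159} = n·r / (1 + (n − 1)·r) = 2.3932 / 2.5202 ≈ 0.9496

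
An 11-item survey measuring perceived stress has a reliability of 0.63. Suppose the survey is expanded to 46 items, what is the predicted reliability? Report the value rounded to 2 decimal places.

The new length is 46/11 = 4.1818 times the old.
r_new = (4.1818 × 0.63) / (1 + (4.1818 − 1) × 0.63)
     = 2.6345 / 3.0045 = 0.8769

0.88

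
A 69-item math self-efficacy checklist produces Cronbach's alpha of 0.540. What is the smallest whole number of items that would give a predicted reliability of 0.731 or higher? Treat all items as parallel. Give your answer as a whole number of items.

Spearman-Brown solved for the length factor n:
n = r*(1 − r) / [ r (1 − r*) ]
n = 0.731(1 − 0.540) / [0.540(1 − 0.731)]
  = 0.336260 / 0.145260 = 2.3149
Items needed = n × 69 = 2.3149 × 69 ≈ 159.73 → round up to 160

160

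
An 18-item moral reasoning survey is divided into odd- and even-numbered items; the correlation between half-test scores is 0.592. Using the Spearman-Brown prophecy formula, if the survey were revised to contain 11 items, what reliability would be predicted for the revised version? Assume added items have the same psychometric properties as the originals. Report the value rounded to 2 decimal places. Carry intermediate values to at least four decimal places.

Spearman-Brown correction (n = 2): r_full = 2·0.592/(1 + 0.592) = 0.7437
Length factor from 18 to 11 items: n = 11/18 = 0.6111
r_new = n·r_full / (1 + (n − 1)·r_full) = 0.4545 / 0.7108 ≈ 0.6394

0.64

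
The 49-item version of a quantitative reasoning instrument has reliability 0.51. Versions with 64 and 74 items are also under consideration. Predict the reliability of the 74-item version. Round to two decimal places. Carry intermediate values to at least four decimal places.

Only the ratio of lengths matters: n = 74/49 = 1.5102
r_{74} = n·r / (1 + (n − 1)·r) = 0.7702 / 1.2602 ≈ 0.6112

0.61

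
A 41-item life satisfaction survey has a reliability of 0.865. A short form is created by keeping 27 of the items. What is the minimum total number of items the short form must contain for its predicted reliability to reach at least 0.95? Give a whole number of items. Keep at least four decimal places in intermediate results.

122

First, r for the 27-item form: n = 27/41 = 0.6585, so r_27 = 0.6585·0.865/(1 + (0.6585 − 1)·0.865) = 0.8084
Length factor from the short form to reach 0.95: n' = 0.95(1 − 0.8084) / [0.8084(1 − 0.95)] ≈ 4.5032
Total items = 4.5032 × 27 = 121.59, rounded up to 122.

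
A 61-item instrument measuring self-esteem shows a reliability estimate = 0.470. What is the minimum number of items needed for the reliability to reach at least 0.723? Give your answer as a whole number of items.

180

Invert Spearman-Brown to solve for n:
n = r_target (1 − r_old) / [ r_old (1 − r_target) ]
n = 0.723 × (1 − 0.470) / [ 0.470 × (1 − 0.723) ]
n = 0.383190 / 0.130190 ≈ 2.9433
So the test needs 2.9433 × 61 ≈ 179.54 items; rounding up, 180.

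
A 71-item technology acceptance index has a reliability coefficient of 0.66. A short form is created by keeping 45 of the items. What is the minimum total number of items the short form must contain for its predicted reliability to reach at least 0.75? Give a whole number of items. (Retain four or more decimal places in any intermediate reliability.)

110

First, r for the 45-item form: n = 45/71 = 0.6338, so r_45 = 0.6338·0.66/(1 + (0.6338 − 1)·0.66) = 0.5516
Length factor from the short form to reach 0.75: n' = 0.75(1 − 0.5516) / [0.5516(1 − 0.75)] ≈ 2.4387
Items = 2.4387 × 45 ≈ 109.74 → 110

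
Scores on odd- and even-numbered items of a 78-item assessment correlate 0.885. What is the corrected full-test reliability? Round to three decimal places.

r_full = 2(0.885) / (1 + 0.885)
r_full = 1.7700 / 1.8850 ≈ 0.9390

0.939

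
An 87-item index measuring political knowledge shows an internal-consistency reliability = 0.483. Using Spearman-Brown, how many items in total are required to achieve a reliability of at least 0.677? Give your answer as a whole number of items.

Rearranging the Spearman-Brown formula for n,
n = r*(1 − r) / [ r (1 − r*) ]
n = [0.677 × 0.517] / [0.483 × 0.323]
  = 0.350009 / 0.156009 = 2.2435
Items needed = n × 87 = 2.2435 × 87 ≈ 195.18 → round up to 196

196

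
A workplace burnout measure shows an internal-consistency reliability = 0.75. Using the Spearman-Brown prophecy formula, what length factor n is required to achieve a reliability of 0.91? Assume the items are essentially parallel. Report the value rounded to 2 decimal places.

3.37

Rearranging the Spearman-Brown formula for n,
n = r_target (1 − r_old) / [ r_old (1 − r_target) ]
n = 0.91 × (1 − 0.75) / [ 0.75 × (1 − 0.91) ]
n = 0.2275 / 0.0675 ≈ 3.3704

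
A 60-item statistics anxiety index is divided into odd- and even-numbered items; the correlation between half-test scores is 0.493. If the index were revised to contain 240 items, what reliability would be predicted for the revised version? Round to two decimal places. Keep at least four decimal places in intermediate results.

0.89

First correct the split-half correlation to full-test reliability: r_full = 2 × 0.493 / (1 + 0.493) ≈ 0.6604
Then adjust to 240 items: n = 240/60 = 4.0000
r_new = n·r_full / (1 + (n − 1)·r_full) = 2.6416 / 2.9812 ≈ 0.8861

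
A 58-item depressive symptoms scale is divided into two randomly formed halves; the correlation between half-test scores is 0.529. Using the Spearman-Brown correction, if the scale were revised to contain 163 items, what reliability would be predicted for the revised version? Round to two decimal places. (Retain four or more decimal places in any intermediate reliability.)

Full-test reliability from the split-half r: r_full = 2(0.529)/(1 + 0.529) = 0.6920
Length factor from 58 to 163 items: n = 163/58 = 2.8103
r_new = n·r_full / (1 + (n − 1)·r_full) = 1.9447 / 2.2527 ≈ 0.8633

0.86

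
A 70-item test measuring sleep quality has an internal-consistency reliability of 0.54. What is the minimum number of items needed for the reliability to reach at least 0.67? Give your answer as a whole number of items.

n = [0.67 × 0.46] / [0.54 × 0.33]
n = 0.3082 / 0.1782 ≈ 1.7295
1.7295 × 70 = 121.06 → 122 items

122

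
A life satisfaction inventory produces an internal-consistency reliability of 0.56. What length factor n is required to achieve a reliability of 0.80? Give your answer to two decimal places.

Rearranging the Spearman-Brown formula for n,
n = r_target (1 − r_old) / [ r_old (1 − r_target) ]
n = 0.80 × (1 − 0.56) / [ 0.56 × (1 − 0.80) ]
n = 0.3520 / 0.1120 ≈ 3.1429

3.14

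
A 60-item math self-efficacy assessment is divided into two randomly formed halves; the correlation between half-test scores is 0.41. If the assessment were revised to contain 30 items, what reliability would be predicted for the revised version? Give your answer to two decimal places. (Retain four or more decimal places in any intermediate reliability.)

Full-test reliability from the split-half r: r_full = 2(0.41)/(1 + 0.41) = 0.5816
Then adjust to 30 items: n = 30/60 = 0.5000
r_new = n·r_full / (1 + (n − 1)·r_full) = 0.2908 / 0.7092 ≈ 0.4100

0.41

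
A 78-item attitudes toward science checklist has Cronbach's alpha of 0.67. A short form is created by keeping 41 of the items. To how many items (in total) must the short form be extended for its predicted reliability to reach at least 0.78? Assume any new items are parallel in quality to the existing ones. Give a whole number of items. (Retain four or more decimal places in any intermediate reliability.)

First, r for the 41-item form: n = 41/78 = 0.5256, so r_41 = 0.5256·0.67/(1 + (0.5256 − 1)·0.67) = 0.5162
Length factor from the short form to reach 0.78: n' = 0.78(1 − 0.5162) / [0.5162(1 − 0.78)] ≈ 3.3229
Total items = 3.3229 × 41 = 136.24, rounded up to 137.

137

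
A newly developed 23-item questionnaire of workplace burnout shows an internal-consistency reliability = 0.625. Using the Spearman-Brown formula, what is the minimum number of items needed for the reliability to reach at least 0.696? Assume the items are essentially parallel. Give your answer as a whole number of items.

Spearman-Brown solved for the length factor n:
n = r_target (1 − r_old) / [ r_old (1 − r_target) ]
n = [0.696 × 0.375] / [0.625 × 0.304]
n = 0.261000 / 0.190000 ≈ 1.3737
Items needed = n × 23 = 1.3737 × 23 ≈ 31.60 → round up to 32

32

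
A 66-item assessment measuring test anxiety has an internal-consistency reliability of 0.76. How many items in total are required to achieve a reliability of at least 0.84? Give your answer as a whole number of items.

110

n = 0.84(1 − 0.76) / [0.76(1 − 0.84)]
  = 0.2016 / 0.1216 = 1.6579
So the test needs 1.6579 × 66 ≈ 109.42 items; rounding up, 110.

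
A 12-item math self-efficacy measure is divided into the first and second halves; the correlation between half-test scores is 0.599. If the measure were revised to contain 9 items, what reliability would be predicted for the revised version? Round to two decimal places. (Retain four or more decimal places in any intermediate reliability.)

0.69

First correct the split-half correlation to full-test reliability: r_full = 2 × 0.599 / (1 + 0.599) ≈ 0.7492
Then adjust to 9 items: n = 9/12 = 0.7500
r_new = n·r_full / (1 + (n − 1)·r_full) = 0.5619 / 0.8127 ≈ 0.6914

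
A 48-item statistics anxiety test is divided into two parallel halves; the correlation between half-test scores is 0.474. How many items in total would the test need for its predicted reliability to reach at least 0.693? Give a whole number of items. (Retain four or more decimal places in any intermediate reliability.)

61

Corrected full-test reliability: r_full = 2 × 0.474 / (1 + 0.474) ≈ 0.6431
n = r_tgt(1 − r_full) / [r_full(1 − r_tgt)] = 0.693 × 0.3569 / (0.6431 × 0.307) ≈ 1.2527
Items = 1.2527 × 48 ≈ 60.13 → 61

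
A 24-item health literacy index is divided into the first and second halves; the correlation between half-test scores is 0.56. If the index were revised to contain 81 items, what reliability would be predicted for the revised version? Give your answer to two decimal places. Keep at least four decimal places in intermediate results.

Full-test reliability from the split-half r: r_full = 2(0.56)/(1 + 0.56) = 0.7179
Then adjust to 81 items: n = 81/24 = 3.3750
r_new = n·r_full / (1 + (n − 1)·r_full) = 2.4229 / 2.7050 ≈ 0.8957

0.90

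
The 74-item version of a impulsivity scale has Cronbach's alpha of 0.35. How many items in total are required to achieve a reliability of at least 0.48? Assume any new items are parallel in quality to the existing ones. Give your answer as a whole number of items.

127

Invert Spearman-Brown to solve for n:
n = r*(1 − r) / [ r (1 − r*) ]
n = [0.48 × 0.65] / [0.35 × 0.52]
n = 0.3120 / 0.1820 ≈ 1.7143
1.7143 × 74 = 126.86 → 127 items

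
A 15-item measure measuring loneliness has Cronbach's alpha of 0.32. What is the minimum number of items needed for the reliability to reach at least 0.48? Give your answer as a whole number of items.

30

Invert Spearman-Brown to solve for n:
n = r*(1 − r) / [ r (1 − r*) ]
n = 0.48(1 − 0.32) / [0.32(1 − 0.48)]
n = 0.3264 / 0.1664 ≈ 1.9615
So the test needs 1.9615 × 15 ≈ 29.42 items; rounding up, 30.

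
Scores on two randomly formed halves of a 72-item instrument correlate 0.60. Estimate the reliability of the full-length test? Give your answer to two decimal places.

0.75

r_full = 2r_hh / (1 + r_hh) = 2 × 0.60 / (1 + 0.60)
r_full = 1.2000 / 1.6000 ≈ 0.7500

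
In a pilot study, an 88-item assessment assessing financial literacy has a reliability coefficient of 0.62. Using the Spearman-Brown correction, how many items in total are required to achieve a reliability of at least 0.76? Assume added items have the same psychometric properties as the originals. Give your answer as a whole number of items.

171

Spearman-Brown solved for the length factor n:
n = r*(1 − r) / [ r (1 − r*) ]
n = [0.76 × 0.38] / [0.62 × 0.24]
n = 0.2888 / 0.1488 ≈ 1.9409
So the test needs 1.9409 × 88 ≈ 170.80 items; rounding up, 171.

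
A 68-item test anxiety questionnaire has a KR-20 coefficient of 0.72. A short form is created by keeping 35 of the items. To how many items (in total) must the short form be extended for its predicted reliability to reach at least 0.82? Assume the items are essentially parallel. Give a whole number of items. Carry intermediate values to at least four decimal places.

First, r for the 35-item form: n = 35/68 = 0.5147, so r_35 = 0.5147·0.72/(1 + (0.5147 − 1)·0.72) = 0.5696
Then solve for n' with r_old = 0.5696, r_target = 0.82: n' = 0.82(1 − 0.5696)/[0.5696(1 − 0.82)] = 3.4423
Items = 3.4423 × 35 ≈ 120.48 → 121

121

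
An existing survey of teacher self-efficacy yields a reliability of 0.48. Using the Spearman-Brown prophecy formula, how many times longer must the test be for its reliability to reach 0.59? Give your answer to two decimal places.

n = 0.59(1 − 0.48) / [0.48(1 − 0.59)]
n = 0.3068 / 0.1968 ≈ 1.5589

1.56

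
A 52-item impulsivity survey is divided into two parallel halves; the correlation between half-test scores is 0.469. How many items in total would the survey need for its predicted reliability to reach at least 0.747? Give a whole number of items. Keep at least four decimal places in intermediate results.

r_full = 2(0.469)/(1 + 0.469) = 0.6385
Solve Spearman-Brown for n: n = 0.747(1 − 0.6385) / [0.6385(1 − 0.747)] = 1.6717
Items = 1.6717 × 52 ≈ 86.93 → 87

87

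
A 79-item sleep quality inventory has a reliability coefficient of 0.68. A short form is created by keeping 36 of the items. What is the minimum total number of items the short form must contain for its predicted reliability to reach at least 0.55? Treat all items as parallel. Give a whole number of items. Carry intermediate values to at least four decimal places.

First, r for the 36-item form: n = 36/79 = 0.4557, so r_36 = 0.4557·0.68/(1 + (0.4557 − 1)·0.68) = 0.4920
Length factor from the short form to reach 0.55: n' = 0.55(1 − 0.4920) / [0.4920(1 − 0.55)] ≈ 1.2620
Items = 1.2620 × 36 ≈ 45.43 → 46

46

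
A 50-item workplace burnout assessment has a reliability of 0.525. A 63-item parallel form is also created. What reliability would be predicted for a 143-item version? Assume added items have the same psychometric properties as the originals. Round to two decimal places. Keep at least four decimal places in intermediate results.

The 63-item form is not needed; work directly from the 50-item form with n = 143/50 = 2.8600.
r_{143} = n·r / (1 + (n − 1)·r) = 1.5015 / 1.9765 ≈ 0.7597

0.76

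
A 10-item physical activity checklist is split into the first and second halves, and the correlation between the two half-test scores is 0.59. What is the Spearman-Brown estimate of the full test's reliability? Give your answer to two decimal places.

0.74

The full test is twice the length of either half (n = 2).
r_full = 2r_hh / (1 + r_hh) = 2 × 0.59 / (1 + 0.59)
       = 1.1800 / 1.5900 = 0.7421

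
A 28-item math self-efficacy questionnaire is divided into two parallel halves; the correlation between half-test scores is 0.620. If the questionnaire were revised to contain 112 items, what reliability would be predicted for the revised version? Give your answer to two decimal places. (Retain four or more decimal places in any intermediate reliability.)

Full-test reliability from the split-half r: r_full = 2(0.620)/(1 + 0.620) = 0.7654
Length factor from 28 to 112 items: n = 112/28 = 4.0000
r_new = n·r_full / (1 + (n − 1)·r_full) = 3.0616 / 3.2962 ≈ 0.9288

0.93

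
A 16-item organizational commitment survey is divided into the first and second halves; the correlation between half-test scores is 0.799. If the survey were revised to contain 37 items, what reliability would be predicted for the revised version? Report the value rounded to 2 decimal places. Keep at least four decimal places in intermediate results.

Full-test reliability from the split-half r: r_full = 2(0.799)/(1 + 0.799) = 0.8883
Length factor from 16 to 37 items: n = 37/16 = 2.3125
r_new = n·r_full / (1 + (n − 1)·r_full) = 2.0542 / 2.1659 ≈ 0.9484

0.95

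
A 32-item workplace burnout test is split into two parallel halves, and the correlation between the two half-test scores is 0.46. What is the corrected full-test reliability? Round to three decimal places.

0.630

Apply the Spearman-Brown correction with n = 2:
r_full = 2(0.46) / (1 + 0.46)
r_full = 0.9200 / 1.4600 ≈ 0.6301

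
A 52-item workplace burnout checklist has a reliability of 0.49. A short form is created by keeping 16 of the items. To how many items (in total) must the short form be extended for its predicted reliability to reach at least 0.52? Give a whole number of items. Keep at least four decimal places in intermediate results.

59

First, r for the 16-item form: n = 16/52 = 0.3077, so r_16 = 0.3077·0.49/(1 + (0.3077 − 1)·0.49) = 0.2282
Then solve for n' with r_old = 0.2282, r_target = 0.52: n' = 0.52(1 − 0.2282)/[0.2282(1 − 0.52)] = 3.6640
Items = 3.6640 × 16 ≈ 58.62 → 59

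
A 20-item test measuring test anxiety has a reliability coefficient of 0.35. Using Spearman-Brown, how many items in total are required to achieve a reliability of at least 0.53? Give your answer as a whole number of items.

n = 0.53(1 − 0.35) / [0.35(1 − 0.53)]
  = 0.3445 / 0.1645 = 2.0942
2.0942 × 20 = 41.88 → 42 items

42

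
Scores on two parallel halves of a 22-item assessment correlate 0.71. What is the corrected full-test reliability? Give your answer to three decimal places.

0.830

Apply the Spearman-Brown correction with n = 2:
r_full = 2r_hh / (1 + r_hh) = 2 × 0.71 / (1 + 0.71)
r_full = 1.4200 / 1.7100 ≈ 0.8304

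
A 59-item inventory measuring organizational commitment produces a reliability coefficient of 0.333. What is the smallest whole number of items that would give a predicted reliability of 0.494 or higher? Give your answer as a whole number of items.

116

Invert Spearman-Brown to solve for n:
n = r_target (1 − r_old) / [ r_old (1 − r_target) ]
n = [0.494 × 0.667] / [0.333 × 0.506]
  = 0.329498 / 0.168498 = 1.9555
So the test needs 1.9555 × 59 ≈ 115.37 items; rounding up, 116.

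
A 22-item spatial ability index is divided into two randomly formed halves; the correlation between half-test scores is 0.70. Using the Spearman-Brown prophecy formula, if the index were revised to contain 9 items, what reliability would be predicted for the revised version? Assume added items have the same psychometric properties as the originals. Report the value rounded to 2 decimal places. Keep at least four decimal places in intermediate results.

0.66

Full-test reliability from the split-half r: r_full = 2(0.70)/(1 + 0.70) = 0.8235
Then adjust to 9 items: n = 9/22 = 0.4091
r_new = n·r_full / (1 + (n − 1)·r_full) = 0.3369 / 0.5134 ≈ 0.6562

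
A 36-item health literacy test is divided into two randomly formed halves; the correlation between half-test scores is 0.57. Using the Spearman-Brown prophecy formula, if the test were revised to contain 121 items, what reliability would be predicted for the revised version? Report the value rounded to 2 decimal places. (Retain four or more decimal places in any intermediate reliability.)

First correct the split-half correlation to full-test reliability: r_full = 2 × 0.57 / (1 + 0.57) ≈ 0.7261
Length factor from 36 to 121 items: n = 121/36 = 3.3611
r_new = n·r_full / (1 + (n − 1)·r_full) = 2.4405 / 2.7144 ≈ 0.8991

0.90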